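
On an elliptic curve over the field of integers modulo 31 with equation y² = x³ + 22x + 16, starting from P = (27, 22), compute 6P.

(3, 27)

Repeated addition: build up to 6P.
2P: tangent at (27, 22): λ = (3·27² + 22)/(2·22) ≡ 8/13. 13⁻¹ ≡ 12 (mod 31) since 13·12 = 156 ≡ 1, so λ ≡ 8·12 ≡ 3.
  x = λ² - 27 - 27 = 9 - 54 ≡ 17; y = λ·(27 - 17) - 22 ≡ 8. → (17, 8)
3P: (17, 8) + (27, 22). λ = (22 - 8)/(27 - 17) ≡ 14/10 mod 31. 10⁻¹ ≡ 28 (mod 31), so λ ≡ 20.
  x = λ² - 17 - 27 = 400 - 44 ≡ 15; y = λ·(17 - 15) - 8 ≡ 1. → (15, 1)
4P: (15, 1) + (27, 22). λ = (22 - 1)/(27 - 15) ≡ 21/12 mod 31. 12⁻¹ ≡ 13 (mod 31) since 12·13 = 156 ≡ 1, so λ ≡ 25.
  x = λ² - 15 - 27 = 625 - 42 ≡ 25; y = λ·(15 - 25) - 1 ≡ 28. → (25, 28)
5P: (25, 28) + (27, 22). λ = (22 - 28)/(27 - 25) ≡ 25/2 mod 31. 2⁻¹ ≡ 16 (mod 31), so λ ≡ 28.
  x = λ² - 25 - 27 = 784 - 52 ≡ 19; y = λ·(25 - 19) - 28 ≡ 16. → (19, 16)
6P: (19, 16) + (27, 22). λ = (22 - 16)/(27 - 19) ≡ 6/8 mod 31. 8⁻¹ ≡ 4 (mod 31), so λ ≡ 24.
  x = λ² - 19 - 27 = 576 - 46 ≡ 3; y = λ·(19 - 3) - 16 ≡ 27. → (3, 27)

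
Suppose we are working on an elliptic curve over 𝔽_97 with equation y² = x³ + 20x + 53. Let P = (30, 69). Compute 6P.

Repeated addition: build up to 6P.
2P: tangent at (30, 69): λ = (3·30² + 20)/(2·69) ≡ 4/41. 41⁻¹ ≡ 71 (mod 97), so λ ≡ 4·71 ≡ 90.
  x = λ² - 30 - 30 = 8100 - 60 ≡ 86; y = λ·(30 - 86) - 69 ≡ 32. → (86, 32)
3P: (86, 32) + (30, 69). λ = (69 - 32)/(30 - 86) ≡ 37/41 mod 97. 41⁻¹ ≡ 71 (mod 97) since 41·71 = 2911 ≡ 1, so λ ≡ 8.
  x = λ² - 86 - 30 = 64 - 116 ≡ 45; y = λ·(86 - 45) - 32 ≡ 5. → (45, 5)
4P: (45, 5) + (30, 69). λ = (69 - 5)/(30 - 45) ≡ 64/82 mod 97. 82⁻¹ ≡ 84 (mod 97), so λ ≡ 41.
  x = λ² - 45 - 30 = 1681 - 75 ≡ 54; y = λ·(45 - 54) - 5 ≡ 14. → (54, 14)
5P: (54, 14) + (30, 69). λ = (69 - 14)/(30 - 54) ≡ 55/73 mod 97. 73⁻¹ ≡ 4 (mod 97) since 73·4 = 292 ≡ 1, so λ ≡ 26.
  x = λ² - 54 - 30 = 676 - 84 ≡ 10; y = λ·(54 - 10) - 14 ≡ 63. → (10, 63)
6P: (10, 63) + (30, 69). λ = (69 - 63)/(30 - 10) ≡ 6/20 mod 97. 20⁻¹ ≡ 34 (mod 97), so λ ≡ 10.
  x = λ² - 10 - 30 = 100 - 40 ≡ 60; y = λ·(10 - 60) - 63 ≡ 19. → (60, 19)

(60, 19)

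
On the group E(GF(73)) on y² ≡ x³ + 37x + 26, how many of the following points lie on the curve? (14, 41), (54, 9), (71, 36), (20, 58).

1

(14, 41): 41² ≡ 2, rhs ≡ 3 → off.
(54, 9): 9² ≡ 8, rhs ≡ 56 → off.
(71, 36): 36² ≡ 55, rhs ≡ 17 → off.
(20, 58): 58² ≡ 6, rhs ≡ 6 → on.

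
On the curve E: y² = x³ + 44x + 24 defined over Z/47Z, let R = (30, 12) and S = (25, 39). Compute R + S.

(8, 29)

(30, 12) + (25, 39). λ = (39 - 12)/(25 - 30) ≡ 27/42 mod 47. 42⁻¹ ≡ 28 (mod 47) since 42·28 = 1176 ≡ 1, so λ ≡ 4.
  x = λ² - 30 - 25 = 16 - 55 ≡ 8; y = λ·(30 - 8) - 12 ≡ 29. → (8, 29)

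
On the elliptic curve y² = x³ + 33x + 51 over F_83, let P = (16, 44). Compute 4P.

(36, 2)

Repeated addition: build up to 4P.
2P: tangent at (16, 44): λ = (3·16² + 33)/(2·44) ≡ 54/5. 5⁻¹ ≡ 50 (mod 83), so λ ≡ 54·50 ≡ 44.
  x = λ² - 16 - 16 = 1936 - 32 ≡ 78; y = λ·(16 - 78) - 44 ≡ 50. → (78, 50)
3P: (78, 50) + (16, 44). λ = (44 - 50)/(16 - 78) ≡ 77/21 mod 83. 21⁻¹ ≡ 4 (mod 83) since 21·4 = 84 ≡ 1, so λ ≡ 59.
  x = λ² - 78 - 16 = 3481 - 94 ≡ 67; y = λ·(78 - 67) - 50 ≡ 18. → (67, 18)
4P: (67, 18) + (16, 44). λ = (44 - 18)/(16 - 67) ≡ 26/32 mod 83. 32⁻¹ ≡ 13 (mod 83) since 32·13 = 416 ≡ 1, so λ ≡ 6.
  x = λ² - 67 - 16 = 36 - 83 ≡ 36; y = λ·(67 - 36) - 18 ≡ 2. → (36, 2)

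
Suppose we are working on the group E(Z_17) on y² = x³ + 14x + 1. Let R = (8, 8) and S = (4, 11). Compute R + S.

(13, 0)

(8, 8) + (4, 11). λ = (11 - 8)/(4 - 8) ≡ 3/13 mod 17. 13⁻¹ ≡ 4 (mod 17), so λ ≡ 12.
  x = λ² - 8 - 4 = 144 - 12 ≡ 13; y = λ·(8 - 13) - 8 ≡ 0. → (13, 0)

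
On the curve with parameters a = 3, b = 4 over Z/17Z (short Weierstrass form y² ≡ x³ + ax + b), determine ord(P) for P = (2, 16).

2P: tangent at (2, 16): λ = (3·2² + 3)/(2·16) ≡ 15/15. 15⁻¹ ≡ 8 (mod 17) since 15·8 = 120 ≡ 1, so λ ≡ 15·8 ≡ 1.
  x = λ² - 2 - 2 = 1 - 4 ≡ 14; y = λ·(2 - 14) - 16 ≡ 6. → (14, 6)
3P: (14, 6) + (2, 16). λ = (16 - 6)/(2 - 14) ≡ 10/5 mod 17. 5⁻¹ ≡ 7 (mod 17), so λ ≡ 2.
  x = λ² - 14 - 2 = 4 - 16 ≡ 5; y = λ·(14 - 5) - 6 ≡ 12. → (5, 12)
4P: (5, 12) + (2, 16). λ = (16 - 12)/(2 - 5) ≡ 4/14 mod 17. 14⁻¹ ≡ 11 (mod 17), so λ ≡ 10.
  x = λ² - 5 - 2 = 100 - 7 ≡ 8; y = λ·(5 - 8) - 12 ≡ 9. → (8, 9)
5P: (8, 9) + (2, 16). λ = (16 - 9)/(2 - 8) ≡ 7/11 mod 17. 11⁻¹ ≡ 14 (mod 17) since 11·14 = 154 ≡ 1, so λ ≡ 13.
  x = λ² - 8 - 2 = 169 - 10 ≡ 6; y = λ·(8 - 6) - 9 ≡ 0. → (6, 0)
6P: (6, 0) + (2, 16). λ = (16 - 0)/(2 - 6) ≡ 16/13 mod 17. 13⁻¹ ≡ 4 (mod 17), so λ ≡ 13.
  x = λ² - 6 - 2 = 169 - 8 ≡ 8; y = λ·(6 - 8) - 0 ≡ 8. → (8, 8)
7P: (8, 8) + (2, 16). λ = (16 - 8)/(2 - 8) ≡ 8/11 mod 17. 11⁻¹ ≡ 14 (mod 17) since 11·14 = 154 ≡ 1, so λ ≡ 10.
  x = λ² - 8 - 2 = 100 - 10 ≡ 5; y = λ·(8 - 5) - 8 ≡ 5. → (5, 5)
8P: (5, 5) + (2, 16). λ = (16 - 5)/(2 - 5) ≡ 11/14 mod 17. 14⁻¹ ≡ 11 (mod 17) since 14·11 = 154 ≡ 1, so λ ≡ 2.
  x = λ² - 5 - 2 = 4 - 7 ≡ 14; y = λ·(5 - 14) - 5 ≡ 11. → (14, 11)
9P: (14, 11) + (2, 16). λ = (16 - 11)/(2 - 14) ≡ 5/5 mod 17. 5⁻¹ ≡ 7 (mod 17) since 5·7 = 35 ≡ 1, so λ ≡ 1.
  x = λ² - 14 - 2 = 1 - 16 ≡ 2; y = λ·(14 - 2) - 11 ≡ 1. → (2, 1)
10P: (2, 1) + (2, 16): same x and y₁ ≡ -y₂, so the sum is the point at infinity.
10P = the point at infinity, so the order is 10.

10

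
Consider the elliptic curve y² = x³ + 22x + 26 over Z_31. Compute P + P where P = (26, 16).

(26, 15)

tangent at (26, 16): λ = (3·26² + 22)/(2·16) ≡ 4/1. 1⁻¹ ≡ 1 (mod 31), so λ ≡ 4·1 ≡ 4.
  x = λ² - 26 - 26 = 16 - 52 ≡ 26; y = λ·(26 - 26) - 16 ≡ 15. → (26, 15)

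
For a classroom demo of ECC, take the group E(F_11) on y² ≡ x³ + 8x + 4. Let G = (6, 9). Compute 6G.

Repeated addition: build up to 6G.
2G: tangent at (6, 9): λ = (3·6² + 8)/(2·9) ≡ 6/7. 7⁻¹ ≡ 8 (mod 11), so λ ≡ 6·8 ≡ 4.
  x = λ² - 6 - 6 = 16 - 12 ≡ 4; y = λ·(6 - 4) - 9 ≡ 10. → (4, 10)
3G: (4, 10) + (6, 9). λ = (9 - 10)/(6 - 4) ≡ 10/2 mod 11. 2⁻¹ ≡ 6 (mod 11) since 2·6 = 12 ≡ 1, so λ ≡ 5.
  x = λ² - 4 - 6 = 25 - 10 ≡ 4; y = λ·(4 - 4) - 10 ≡ 1. → (4, 1)
4G: (4, 1) + (6, 9). λ = (9 - 1)/(6 - 4) ≡ 8/2 mod 11. 2⁻¹ ≡ 6 (mod 11), so λ ≡ 4.
  x = λ² - 4 - 6 = 16 - 10 ≡ 6; y = λ·(4 - 6) - 1 ≡ 2. → (6, 2)
5G: (6, 2) + (6, 9): same x and y₁ ≡ -y₂, so the sum is ∞.
6G: ∞ + (6, 9) = (6, 9) (identity).

(6, 9)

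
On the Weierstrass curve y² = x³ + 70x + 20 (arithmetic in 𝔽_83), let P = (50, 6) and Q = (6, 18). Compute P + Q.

(60, 42)

(50, 6) + (6, 18). λ = (18 - 6)/(6 - 50) ≡ 12/39 mod 83. 39⁻¹ ≡ 66 (mod 83), so λ ≡ 45.
  x = λ² - 50 - 6 = 2025 - 56 ≡ 60; y = λ·(50 - 60) - 6 ≡ 42. → (60, 42)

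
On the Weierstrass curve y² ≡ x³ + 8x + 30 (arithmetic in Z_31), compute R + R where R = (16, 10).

tangent at (16, 10): λ = (3·16² + 8)/(2·10) ≡ 1/20. 20⁻¹ ≡ 14 (mod 31) since 20·14 = 280 ≡ 1, so λ ≡ 1·14 ≡ 14.
  x = λ² - 16 - 16 = 196 - 32 ≡ 9; y = λ·(16 - 9) - 10 ≡ 26. → (9, 26)

(9, 26)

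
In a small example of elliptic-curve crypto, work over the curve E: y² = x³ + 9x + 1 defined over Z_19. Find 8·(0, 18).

(11, 5)

Write P = (0, 18).
Double-and-add on 8 = (1000)₂. Start with P = (0, 18) for the leading 1-bit.
double: tangent at (0, 18): λ = (3·0² + 9)/(2·18) ≡ 9/17. 17⁻¹ ≡ 9 (mod 19), so λ ≡ 9·9 ≡ 5.
  x = λ² - 0 - 0 = 25 - 0 ≡ 6; y = λ·(0 - 6) - 18 ≡ 9. → (6, 9)
double: tangent at (6, 9): λ = (3·6² + 9)/(2·9) ≡ 3/18. 18⁻¹ ≡ 18 (mod 19) since 18·18 = 324 ≡ 1, so λ ≡ 3·18 ≡ 16.
  x = λ² - 6 - 6 = 256 - 12 ≡ 16; y = λ·(6 - 16) - 9 ≡ 2. → (16, 2)
double: tangent at (16, 2): λ = (3·16² + 9)/(2·2) ≡ 17/4. 4⁻¹ ≡ 5 (mod 19), so λ ≡ 17·5 ≡ 9.
  x = λ² - 16 - 16 = 81 - 32 ≡ 11; y = λ·(16 - 11) - 2 ≡ 5. → (11, 5)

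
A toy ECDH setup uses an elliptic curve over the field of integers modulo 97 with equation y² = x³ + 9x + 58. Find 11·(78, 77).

(60, 71)

Write Q = (78, 77).
Repeated addition: build up to 11Q.
2Q: tangent at (78, 77): λ = (3·78² + 9)/(2·77) ≡ 25/57. 57⁻¹ ≡ 80 (mod 97) since 57·80 = 4560 ≡ 1, so λ ≡ 25·80 ≡ 60.
  x = λ² - 78 - 78 = 3600 - 156 ≡ 49; y = λ·(78 - 49) - 77 ≡ 14. → (49, 14)
3Q: (49, 14) + (78, 77). λ = (77 - 14)/(78 - 49) ≡ 63/29 mod 97. 29⁻¹ ≡ 87 (mod 97), so λ ≡ 49.
  x = λ² - 49 - 78 = 2401 - 127 ≡ 43; y = λ·(49 - 43) - 14 ≡ 86. → (43, 86)
4Q: (43, 86) + (78, 77). λ = (77 - 86)/(78 - 43) ≡ 88/35 mod 97. 35⁻¹ ≡ 61 (mod 97), so λ ≡ 33.
  x = λ² - 43 - 78 = 1089 - 121 ≡ 95; y = λ·(43 - 95) - 86 ≡ 41. → (95, 41)
5Q: (95, 41) + (78, 77). λ = (77 - 41)/(78 - 95) ≡ 36/80 mod 97. 80⁻¹ ≡ 57 (mod 97), so λ ≡ 15.
  x = λ² - 95 - 78 = 225 - 173 ≡ 52; y = λ·(95 - 52) - 41 ≡ 22. → (52, 22)
6Q: (52, 22) + (78, 77). λ = (77 - 22)/(78 - 52) ≡ 55/26 mod 97. 26⁻¹ ≡ 56 (mod 97) since 26·56 = 1456 ≡ 1, so λ ≡ 73.
  x = λ² - 52 - 78 = 5329 - 130 ≡ 58; y = λ·(52 - 58) - 22 ≡ 25. → (58, 25)
7Q: (58, 25) + (78, 77). λ = (77 - 25)/(78 - 58) ≡ 52/20 mod 97. 20⁻¹ ≡ 34 (mod 97) since 20·34 = 680 ≡ 1, so λ ≡ 22.
  x = λ² - 58 - 78 = 484 - 136 ≡ 57; y = λ·(58 - 57) - 25 ≡ 94. → (57, 94)
8Q: (57, 94) + (78, 77). λ = (77 - 94)/(78 - 57) ≡ 80/21 mod 97. 21⁻¹ ≡ 37 (mod 97) since 21·37 = 777 ≡ 1, so λ ≡ 50.
  x = λ² - 57 - 78 = 2500 - 135 ≡ 37; y = λ·(57 - 37) - 94 ≡ 33. → (37, 33)
9Q: (37, 33) + (78, 77). λ = (77 - 33)/(78 - 37) ≡ 44/41 mod 97. 41⁻¹ ≡ 71 (mod 97), so λ ≡ 20.
  x = λ² - 37 - 78 = 400 - 115 ≡ 91; y = λ·(37 - 91) - 33 ≡ 51. → (91, 51)
10Q: (91, 51) + (78, 77). λ = (77 - 51)/(78 - 91) ≡ 26/84 mod 97. 84⁻¹ ≡ 82 (mod 97), so λ ≡ 95.
  x = λ² - 91 - 78 = 9025 - 169 ≡ 29; y = λ·(91 - 29) - 51 ≡ 19. → (29, 19)
11Q: (29, 19) + (78, 77). λ = (77 - 19)/(78 - 29) ≡ 58/49 mod 97. 49⁻¹ ≡ 2 (mod 97) since 49·2 = 98 ≡ 1, so λ ≡ 19.
  x = λ² - 29 - 78 = 361 - 107 ≡ 60; y = λ·(29 - 60) - 19 ≡ 71. → (60, 71)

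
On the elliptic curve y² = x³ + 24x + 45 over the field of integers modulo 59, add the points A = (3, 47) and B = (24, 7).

(47, 34)

(3, 47) + (24, 7). λ = (7 - 47)/(24 - 3) ≡ 19/21 mod 59. 21⁻¹ ≡ 45 (mod 59), so λ ≡ 29.
  x = λ² - 3 - 24 = 841 - 27 ≡ 47; y = λ·(3 - 47) - 47 ≡ 34. → (47, 34)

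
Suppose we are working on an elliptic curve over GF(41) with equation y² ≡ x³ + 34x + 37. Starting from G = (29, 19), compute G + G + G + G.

Double-and-add on 4 = (100)₂. Start with G = (29, 19) for the leading 1-bit.
double: tangent at (29, 19): λ = (3·29² + 34)/(2·19) ≡ 15/38. 38⁻¹ ≡ 27 (mod 41), so λ ≡ 15·27 ≡ 36.
  x = λ² - 29 - 29 = 1296 - 58 ≡ 8; y = λ·(29 - 8) - 19 ≡ 40. → (8, 40)
double: tangent at (8, 40): λ = (3·8² + 34)/(2·40) ≡ 21/39. 39⁻¹ ≡ 20 (mod 41) since 39·20 = 780 ≡ 1, so λ ≡ 21·20 ≡ 10.
  x = λ² - 8 - 8 = 100 - 16 ≡ 2; y = λ·(8 - 2) - 40 ≡ 20. → (2, 20)

(2, 20)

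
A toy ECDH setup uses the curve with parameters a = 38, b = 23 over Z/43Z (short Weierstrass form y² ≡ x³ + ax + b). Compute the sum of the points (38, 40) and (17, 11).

(41, 5)

(38, 40) + (17, 11). λ = (11 - 40)/(17 - 38) ≡ 14/22 mod 43. 22⁻¹ ≡ 2 (mod 43) since 22·2 = 44 ≡ 1, so λ ≡ 28.
  x = λ² - 38 - 17 = 784 - 55 ≡ 41; y = λ·(38 - 41) - 40 ≡ 5. → (41, 5)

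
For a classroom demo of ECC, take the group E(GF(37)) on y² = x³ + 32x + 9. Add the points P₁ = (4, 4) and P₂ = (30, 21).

(4, 4) + (30, 21). λ = (21 - 4)/(30 - 4) ≡ 17/26 mod 37. 26⁻¹ ≡ 10 (mod 37) since 26·10 = 260 ≡ 1, so λ ≡ 22.
  x = λ² - 4 - 30 = 484 - 34 ≡ 6; y = λ·(4 - 6) - 4 ≡ 26. → (6, 26)

(6, 26)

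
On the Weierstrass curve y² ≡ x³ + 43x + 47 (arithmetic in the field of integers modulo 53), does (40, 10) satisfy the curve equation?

y² = 10² ≡ 47; x³ + 43x + 47 = 65767 ≡ 47 (mod 53). 47 = 47.

yes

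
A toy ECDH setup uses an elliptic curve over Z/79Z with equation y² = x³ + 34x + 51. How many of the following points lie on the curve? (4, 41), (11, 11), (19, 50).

1

(4, 41): 41² ≡ 22, rhs ≡ 14 → off.
(11, 11): 11² ≡ 42, rhs ≡ 18 → off.
(19, 50): 50² ≡ 51, rhs ≡ 51 → on.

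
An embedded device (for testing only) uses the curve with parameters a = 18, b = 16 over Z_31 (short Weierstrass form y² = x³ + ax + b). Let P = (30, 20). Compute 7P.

Repeated addition: build up to 7P.
2P: tangent at (30, 20): λ = (3·30² + 18)/(2·20) ≡ 21/9. 9⁻¹ ≡ 7 (mod 31) since 9·7 = 63 ≡ 1, so λ ≡ 21·7 ≡ 23.
  x = λ² - 30 - 30 = 529 - 60 ≡ 4; y = λ·(30 - 4) - 20 ≡ 20. → (4, 20)
3P: (4, 20) + (30, 20). λ = (20 - 20)/(30 - 4) ≡ 0/26 mod 31. 26⁻¹ ≡ 6 (mod 31), so λ ≡ 0.
  x = λ² - 4 - 30 = 0 - 34 ≡ 28; y = λ·(4 - 28) - 20 ≡ 11. → (28, 11)
4P: (28, 11) + (30, 20). λ = (20 - 11)/(30 - 28) ≡ 9/2 mod 31. 2⁻¹ ≡ 16 (mod 31), so λ ≡ 20.
  x = λ² - 28 - 30 = 400 - 58 ≡ 1; y = λ·(28 - 1) - 11 ≡ 2. → (1, 2)
5P: (1, 2) + (30, 20). λ = (20 - 2)/(30 - 1) ≡ 18/29 mod 31. 29⁻¹ ≡ 15 (mod 31), so λ ≡ 22.
  x = λ² - 1 - 30 = 484 - 31 ≡ 19; y = λ·(1 - 19) - 2 ≡ 5. → (19, 5)
6P: (19, 5) + (30, 20). λ = (20 - 5)/(30 - 19) ≡ 15/11 mod 31. 11⁻¹ ≡ 17 (mod 31), so λ ≡ 7.
  x = λ² - 19 - 30 = 49 - 49 ≡ 0; y = λ·(19 - 0) - 5 ≡ 4. → (0, 4)
7P: (0, 4) + (30, 20). λ = (20 - 4)/(30 - 0) ≡ 16/30 mod 31. 30⁻¹ ≡ 30 (mod 31) since 30·30 = 900 ≡ 1, so λ ≡ 15.
  x = λ² - 0 - 30 = 225 - 30 ≡ 9; y = λ·(0 - 9) - 4 ≡ 16. → (9, 16)

(9, 16)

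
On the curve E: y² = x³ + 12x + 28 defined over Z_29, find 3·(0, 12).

(3, 2)

Write P = (0, 12).
Repeated addition: build up to 3P.
2P: tangent at (0, 12): λ = (3·0² + 12)/(2·12) ≡ 12/24. 24⁻¹ ≡ 23 (mod 29) since 24·23 = 552 ≡ 1, so λ ≡ 12·23 ≡ 15.
  x = λ² - 0 - 0 = 225 - 0 ≡ 22; y = λ·(0 - 22) - 12 ≡ 6. → (22, 6)
3P: (22, 6) + (0, 12). λ = (12 - 6)/(0 - 22) ≡ 6/7 mod 29. 7⁻¹ ≡ 25 (mod 29) since 7·25 = 175 ≡ 1, so λ ≡ 5.
  x = λ² - 22 - 0 = 25 - 22 ≡ 3; y = λ·(22 - 3) - 6 ≡ 2. → (3, 2)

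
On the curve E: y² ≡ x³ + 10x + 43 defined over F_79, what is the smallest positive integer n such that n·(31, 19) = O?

2P: tangent at (31, 19): λ = (3·31² + 10)/(2·19) ≡ 49/38. 38⁻¹ ≡ 52 (mod 79) since 38·52 = 1976 ≡ 1, so λ ≡ 49·52 ≡ 20.
  x = λ² - 31 - 31 = 400 - 62 ≡ 22; y = λ·(31 - 22) - 19 ≡ 3. → (22, 3)
3P: (22, 3) + (31, 19). λ = (19 - 3)/(31 - 22) ≡ 16/9 mod 79. 9⁻¹ ≡ 44 (mod 79) since 9·44 = 396 ≡ 1, so λ ≡ 72.
  x = λ² - 22 - 31 = 5184 - 53 ≡ 75; y = λ·(22 - 75) - 3 ≡ 52. → (75, 52)
4P: (75, 52) + (31, 19). λ = (19 - 52)/(31 - 75) ≡ 46/35 mod 79. 35⁻¹ ≡ 70 (mod 79) since 35·70 = 2450 ≡ 1, so λ ≡ 60.
  x = λ² - 75 - 31 = 3600 - 106 ≡ 18; y = λ·(75 - 18) - 52 ≡ 50. → (18, 50)
5P: (18, 50) + (31, 19). λ = (19 - 50)/(31 - 18) ≡ 48/13 mod 79. 13⁻¹ ≡ 73 (mod 79) since 13·73 = 949 ≡ 1, so λ ≡ 28.
  x = λ² - 18 - 31 = 784 - 49 ≡ 24; y = λ·(18 - 24) - 50 ≡ 19. → (24, 19)
6P: (24, 19) + (31, 19). λ = (19 - 19)/(31 - 24) ≡ 0/7 mod 79. 7⁻¹ ≡ 34 (mod 79), so λ ≡ 0.
  x = λ² - 24 - 31 = 0 - 55 ≡ 24; y = λ·(24 - 24) - 19 ≡ 60. → (24, 60)
7P: (24, 60) + (31, 19). λ = (19 - 60)/(31 - 24) ≡ 38/7 mod 79. 7⁻¹ ≡ 34 (mod 79), so λ ≡ 28.
  x = λ² - 24 - 31 = 784 - 55 ≡ 18; y = λ·(24 - 18) - 60 ≡ 29. → (18, 29)
8P: (18, 29) + (31, 19). λ = (19 - 29)/(31 - 18) ≡ 69/13 mod 79. 13⁻¹ ≡ 73 (mod 79) since 13·73 = 949 ≡ 1, so λ ≡ 60.
  x = λ² - 18 - 31 = 3600 - 49 ≡ 75; y = λ·(18 - 75) - 29 ≡ 27. → (75, 27)
9P: (75, 27) + (31, 19). λ = (19 - 27)/(31 - 75) ≡ 71/35 mod 79. 35⁻¹ ≡ 70 (mod 79), so λ ≡ 72.
  x = λ² - 75 - 31 = 5184 - 106 ≡ 22; y = λ·(75 - 22) - 27 ≡ 76. → (22, 76)
10P: (22, 76) + (31, 19). λ = (19 - 76)/(31 - 22) ≡ 22/9 mod 79. 9⁻¹ ≡ 44 (mod 79), so λ ≡ 20.
  x = λ² - 22 - 31 = 400 - 53 ≡ 31; y = λ·(22 - 31) - 76 ≡ 60. → (31, 60)
11P: (31, 60) + (31, 19): same x and y₁ ≡ -y₂, so the sum is O.
11P = O, so the order is 11.

11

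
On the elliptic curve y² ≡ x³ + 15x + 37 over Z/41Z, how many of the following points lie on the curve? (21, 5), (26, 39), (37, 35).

(21, 5): 5² ≡ 25, rhs ≡ 19 → off.
(26, 39): 39² ≡ 4, rhs ≡ 4 → on.
(37, 35): 35² ≡ 36, rhs ≡ 36 → on.

2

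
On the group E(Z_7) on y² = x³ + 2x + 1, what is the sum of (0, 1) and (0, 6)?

The two points share x = 0 and their y-coordinates satisfy 1 + 6 ≡ 0 (mod 7), so they are inverses. Their sum is ∞.

O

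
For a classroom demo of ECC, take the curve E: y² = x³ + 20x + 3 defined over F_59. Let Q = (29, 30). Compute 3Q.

Repeated addition: build up to 3Q.
2Q: tangent at (29, 30): λ = (3·29² + 20)/(2·30) ≡ 6/1. 1⁻¹ ≡ 1 (mod 59), so λ ≡ 6·1 ≡ 6.
  x = λ² - 29 - 29 = 36 - 58 ≡ 37; y = λ·(29 - 37) - 30 ≡ 40. → (37, 40)
3Q: (37, 40) + (29, 30). λ = (30 - 40)/(29 - 37) ≡ 49/51 mod 59. 51⁻¹ ≡ 22 (mod 59), so λ ≡ 16.
  x = λ² - 37 - 29 = 256 - 66 ≡ 13; y = λ·(37 - 13) - 40 ≡ 49. → (13, 49)

(13, 49)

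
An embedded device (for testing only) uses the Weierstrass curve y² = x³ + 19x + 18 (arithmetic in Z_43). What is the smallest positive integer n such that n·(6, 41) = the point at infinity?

2P: tangent at (6, 41): λ = (3·6² + 19)/(2·41) ≡ 41/39. 39⁻¹ ≡ 32 (mod 43), so λ ≡ 41·32 ≡ 22.
  x = λ² - 6 - 6 = 484 - 12 ≡ 42; y = λ·(6 - 42) - 41 ≡ 27. → (42, 27)
3P: (42, 27) + (6, 41). λ = (41 - 27)/(6 - 42) ≡ 14/7 mod 43. 7⁻¹ ≡ 37 (mod 43) since 7·37 = 259 ≡ 1, so λ ≡ 2.
  x = λ² - 42 - 6 = 4 - 48 ≡ 42; y = λ·(42 - 42) - 27 ≡ 16. → (42, 16)
4P: (42, 16) + (6, 41). λ = (41 - 16)/(6 - 42) ≡ 25/7 mod 43. 7⁻¹ ≡ 37 (mod 43), so λ ≡ 22.
  x = λ² - 42 - 6 = 484 - 48 ≡ 6; y = λ·(42 - 6) - 16 ≡ 2. → (6, 2)
5P: (6, 2) + (6, 41): same x and y₁ ≡ -y₂, so the sum is the point at infinity.
5P = the point at infinity, so the order is 5.

5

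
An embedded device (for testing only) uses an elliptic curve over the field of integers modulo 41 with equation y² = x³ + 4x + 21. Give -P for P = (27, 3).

(27, 38)

-(27, 3) = (27, -3 mod 41) = (27, 38).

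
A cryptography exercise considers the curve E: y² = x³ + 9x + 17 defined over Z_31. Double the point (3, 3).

tangent at (3, 3): λ = (3·3² + 9)/(2·3) ≡ 5/6. 6⁻¹ ≡ 26 (mod 31), so λ ≡ 5·26 ≡ 6.
  x = λ² - 3 - 3 = 36 - 6 ≡ 30; y = λ·(3 - 30) - 3 ≡ 21. → (30, 21)

(30, 21)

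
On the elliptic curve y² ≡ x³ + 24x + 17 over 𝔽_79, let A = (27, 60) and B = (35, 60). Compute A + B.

(17, 19)

(27, 60) + (35, 60). λ = (60 - 60)/(35 - 27) ≡ 0/8 mod 79. 8⁻¹ ≡ 10 (mod 79), so λ ≡ 0.
  x = λ² - 27 - 35 = 0 - 62 ≡ 17; y = λ·(27 - 17) - 60 ≡ 19. → (17, 19)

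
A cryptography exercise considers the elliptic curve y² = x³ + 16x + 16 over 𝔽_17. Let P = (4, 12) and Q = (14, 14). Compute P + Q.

(4, 12) + (14, 14). λ = (14 - 12)/(14 - 4) ≡ 2/10 mod 17. 10⁻¹ ≡ 12 (mod 17), so λ ≡ 7.
  x = λ² - 4 - 14 = 49 - 18 ≡ 14; y = λ·(4 - 14) - 12 ≡ 3. → (14, 3)

(14, 3)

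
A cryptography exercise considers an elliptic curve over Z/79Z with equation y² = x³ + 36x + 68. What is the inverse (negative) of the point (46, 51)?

-(46, 51) = (46, -51 mod 79) = (46, 28).

(46, 28)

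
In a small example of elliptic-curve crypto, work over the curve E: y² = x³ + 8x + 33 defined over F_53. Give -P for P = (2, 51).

-(2, 51) = (2, -51 mod 53) = (2, 2).

(2, 2)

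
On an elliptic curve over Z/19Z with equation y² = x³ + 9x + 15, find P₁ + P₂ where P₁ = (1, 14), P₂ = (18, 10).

(4, 18)

(1, 14) + (18, 10). λ = (10 - 14)/(18 - 1) ≡ 15/17 mod 19. 17⁻¹ ≡ 9 (mod 19), so λ ≡ 2.
  x = λ² - 1 - 18 = 4 - 19 ≡ 4; y = λ·(1 - 4) - 14 ≡ 18. → (4, 18)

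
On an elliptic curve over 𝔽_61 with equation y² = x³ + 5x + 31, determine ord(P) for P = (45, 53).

3

2P: tangent at (45, 53): λ = (3·45² + 5)/(2·53) ≡ 41/45. 45⁻¹ ≡ 19 (mod 61), so λ ≡ 41·19 ≡ 47.
  x = λ² - 45 - 45 = 2209 - 90 ≡ 45; y = λ·(45 - 45) - 53 ≡ 8. → (45, 8)
3P: (45, 8) + (45, 53): same x and y₁ ≡ -y₂, so the sum is 𝒪.
3P = 𝒪, so the order is 3.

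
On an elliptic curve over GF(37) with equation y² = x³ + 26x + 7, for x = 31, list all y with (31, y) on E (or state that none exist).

x³ + 26x + 7 = 30604 ≡ 5 (mod 37).
5 is a non-residue mod 37; no y exists.

none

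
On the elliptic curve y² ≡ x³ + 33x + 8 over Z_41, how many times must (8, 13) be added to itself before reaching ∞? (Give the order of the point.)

8

2P: tangent at (8, 13): λ = (3·8² + 33)/(2·13) ≡ 20/26. 26⁻¹ ≡ 30 (mod 41), so λ ≡ 20·30 ≡ 26.
  x = λ² - 8 - 8 = 676 - 16 ≡ 4; y = λ·(8 - 4) - 13 ≡ 9. → (4, 9)
3P: (4, 9) + (8, 13). λ = (13 - 9)/(8 - 4) ≡ 4/4 mod 41. 4⁻¹ ≡ 31 (mod 41), so λ ≡ 1.
  x = λ² - 4 - 8 = 1 - 12 ≡ 30; y = λ·(4 - 30) - 9 ≡ 6. → (30, 6)
4P: (30, 6) + (8, 13). λ = (13 - 6)/(8 - 30) ≡ 7/19 mod 41. 19⁻¹ ≡ 13 (mod 41), so λ ≡ 9.
  x = λ² - 30 - 8 = 81 - 38 ≡ 2; y = λ·(30 - 2) - 6 ≡ 0. → (2, 0)
5P: (2, 0) + (8, 13). λ = (13 - 0)/(8 - 2) ≡ 13/6 mod 41. 6⁻¹ ≡ 7 (mod 41), so λ ≡ 9.
  x = λ² - 2 - 8 = 81 - 10 ≡ 30; y = λ·(2 - 30) - 0 ≡ 35. → (30, 35)
6P: (30, 35) + (8, 13). λ = (13 - 35)/(8 - 30) ≡ 19/19 mod 41. 19⁻¹ ≡ 13 (mod 41), so λ ≡ 1.
  x = λ² - 30 - 8 = 1 - 38 ≡ 4; y = λ·(30 - 4) - 35 ≡ 32. → (4, 32)
7P: (4, 32) + (8, 13). λ = (13 - 32)/(8 - 4) ≡ 22/4 mod 41. 4⁻¹ ≡ 31 (mod 41), so λ ≡ 26.
  x = λ² - 4 - 8 = 676 - 12 ≡ 8; y = λ·(4 - 8) - 32 ≡ 28. → (8, 28)
8P: (8, 28) + (8, 13): same x and y₁ ≡ -y₂, so the sum is ∞.
8P = ∞, so the order is 8.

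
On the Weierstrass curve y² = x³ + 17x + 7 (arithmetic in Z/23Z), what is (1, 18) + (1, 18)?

(2, 7)

tangent at (1, 18): λ = (3·1² + 17)/(2·18) ≡ 20/13. 13⁻¹ ≡ 16 (mod 23) since 13·16 = 208 ≡ 1, so λ ≡ 20·16 ≡ 21.
  x = λ² - 1 - 1 = 441 - 2 ≡ 2; y = λ·(1 - 2) - 18 ≡ 7. → (2, 7)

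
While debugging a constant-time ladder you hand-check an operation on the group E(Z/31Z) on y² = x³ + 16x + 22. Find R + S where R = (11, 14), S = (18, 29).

(11, 14) + (18, 29). λ = (29 - 14)/(18 - 11) ≡ 15/7 mod 31. 7⁻¹ ≡ 9 (mod 31) since 7·9 = 63 ≡ 1, so λ ≡ 11.
  x = λ² - 11 - 18 = 121 - 29 ≡ 30; y = λ·(11 - 30) - 14 ≡ 25. → (30, 25)

(30, 25)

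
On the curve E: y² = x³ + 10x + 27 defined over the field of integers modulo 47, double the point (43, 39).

(16, 10)

tangent at (43, 39): λ = (3·43² + 10)/(2·39) ≡ 11/31. 31⁻¹ ≡ 44 (mod 47) since 31·44 = 1364 ≡ 1, so λ ≡ 11·44 ≡ 14.
  x = λ² - 43 - 43 = 196 - 86 ≡ 16; y = λ·(43 - 16) - 39 ≡ 10. → (16, 10)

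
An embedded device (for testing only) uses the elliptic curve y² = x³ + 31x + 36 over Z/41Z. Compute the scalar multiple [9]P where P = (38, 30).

(16, 35)

Double-and-add on 9 = (1001)₂. Start with P = (38, 30) for the leading 1-bit.
double: tangent at (38, 30): λ = (3·38² + 31)/(2·30) ≡ 17/19. 19⁻¹ ≡ 13 (mod 41), so λ ≡ 17·13 ≡ 16.
  x = λ² - 38 - 38 = 256 - 76 ≡ 16; y = λ·(38 - 16) - 30 ≡ 35. → (16, 35)
double: tangent at (16, 35): λ = (3·16² + 31)/(2·35) ≡ 20/29. 29⁻¹ ≡ 17 (mod 41) since 29·17 = 493 ≡ 1, so λ ≡ 20·17 ≡ 12.
  x = λ² - 16 - 16 = 144 - 32 ≡ 30; y = λ·(16 - 30) - 35 ≡ 2. → (30, 2)
double: tangent at (30, 2): λ = (3·30² + 31)/(2·2) ≡ 25/4. 4⁻¹ ≡ 31 (mod 41), so λ ≡ 25·31 ≡ 37.
  x = λ² - 30 - 30 = 1369 - 60 ≡ 38; y = λ·(30 - 38) - 2 ≡ 30. → (38, 30)
add P: tangent at (38, 30): λ = (3·38² + 31)/(2·30) ≡ 17/19. 19⁻¹ ≡ 13 (mod 41), so λ ≡ 17·13 ≡ 16.
  x = λ² - 38 - 38 = 256 - 76 ≡ 16; y = λ·(38 - 16) - 30 ≡ 35. → (16, 35)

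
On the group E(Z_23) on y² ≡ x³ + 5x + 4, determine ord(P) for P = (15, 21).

2P: tangent at (15, 21): λ = (3·15² + 5)/(2·21) ≡ 13/19. 19⁻¹ ≡ 17 (mod 23), so λ ≡ 13·17 ≡ 14.
  x = λ² - 15 - 15 = 196 - 30 ≡ 5; y = λ·(15 - 5) - 21 ≡ 4. → (5, 4)
3P: (5, 4) + (15, 21). λ = (21 - 4)/(15 - 5) ≡ 17/10 mod 23. 10⁻¹ ≡ 7 (mod 23), so λ ≡ 4.
  x = λ² - 5 - 15 = 16 - 20 ≡ 19; y = λ·(5 - 19) - 4 ≡ 9. → (19, 9)
4P: (19, 9) + (15, 21). λ = (21 - 9)/(15 - 19) ≡ 12/19 mod 23. 19⁻¹ ≡ 17 (mod 23), so λ ≡ 20.
  x = λ² - 19 - 15 = 400 - 34 ≡ 21; y = λ·(19 - 21) - 9 ≡ 20. → (21, 20)
5P: (21, 20) + (15, 21). λ = (21 - 20)/(15 - 21) ≡ 1/17 mod 23. 17⁻¹ ≡ 19 (mod 23), so λ ≡ 19.
  x = λ² - 21 - 15 = 361 - 36 ≡ 3; y = λ·(21 - 3) - 20 ≡ 0. → (3, 0)
6P: (3, 0) + (15, 21). λ = (21 - 0)/(15 - 3) ≡ 21/12 mod 23. 12⁻¹ ≡ 2 (mod 23), so λ ≡ 19.
  x = λ² - 3 - 15 = 361 - 18 ≡ 21; y = λ·(3 - 21) - 0 ≡ 3. → (21, 3)
7P: (21, 3) + (15, 21). λ = (21 - 3)/(15 - 21) ≡ 18/17 mod 23. 17⁻¹ ≡ 19 (mod 23) since 17·19 = 323 ≡ 1, so λ ≡ 20.
  x = λ² - 21 - 15 = 400 - 36 ≡ 19; y = λ·(21 - 19) - 3 ≡ 14. → (19, 14)
8P: (19, 14) + (15, 21). λ = (21 - 14)/(15 - 19) ≡ 7/19 mod 23. 19⁻¹ ≡ 17 (mod 23), so λ ≡ 4.
  x = λ² - 19 - 15 = 16 - 34 ≡ 5; y = λ·(19 - 5) - 14 ≡ 19. → (5, 19)
9P: (5, 19) + (15, 21). λ = (21 - 19)/(15 - 5) ≡ 2/10 mod 23. 10⁻¹ ≡ 7 (mod 23), so λ ≡ 14.
  x = λ² - 5 - 15 = 196 - 20 ≡ 15; y = λ·(5 - 15) - 19 ≡ 2. → (15, 2)
10P: (15, 2) + (15, 21): same x and y₁ ≡ -y₂, so the sum is the point at infinity.
10P = the point at infinity, so the order is 10.

10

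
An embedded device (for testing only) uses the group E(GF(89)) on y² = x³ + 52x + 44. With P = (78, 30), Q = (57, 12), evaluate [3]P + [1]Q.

(49, 25)

First 3P:
Repeated addition: build up to 3P.
2P: tangent at (78, 30): λ = (3·78² + 52)/(2·30) ≡ 59/60. 60⁻¹ ≡ 46 (mod 89) since 60·46 = 2760 ≡ 1, so λ ≡ 59·46 ≡ 44.
  x = λ² - 78 - 78 = 1936 - 156 ≡ 0; y = λ·(78 - 0) - 30 ≡ 20. → (0, 20)
3P: (0, 20) + (78, 30). λ = (30 - 20)/(78 - 0) ≡ 10/78 mod 89. 78⁻¹ ≡ 8 (mod 89), so λ ≡ 80.
  x = λ² - 0 - 78 = 6400 - 78 ≡ 3; y = λ·(0 - 3) - 20 ≡ 7. → (3, 7)
3P = (3, 7).
Finally 3P + Q:
(3, 7) + (57, 12). λ = (12 - 7)/(57 - 3) ≡ 5/54 mod 89. 54⁻¹ ≡ 61 (mod 89) since 54·61 = 3294 ≡ 1, so λ ≡ 38.
  x = λ² - 3 - 57 = 1444 - 60 ≡ 49; y = λ·(3 - 49) - 7 ≡ 25. → (49, 25)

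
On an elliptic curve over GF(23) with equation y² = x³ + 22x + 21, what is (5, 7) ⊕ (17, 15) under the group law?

(4, 9)

(5, 7) + (17, 15). λ = (15 - 7)/(17 - 5) ≡ 8/12 mod 23. 12⁻¹ ≡ 2 (mod 23), so λ ≡ 16.
  x = λ² - 5 - 17 = 256 - 22 ≡ 4; y = λ·(5 - 4) - 7 ≡ 9. → (4, 9)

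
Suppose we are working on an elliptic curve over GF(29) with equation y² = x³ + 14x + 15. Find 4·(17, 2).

Write P = (17, 2).
Repeated addition: build up to 4P.
2P: tangent at (17, 2): λ = (3·17² + 14)/(2·2) ≡ 11/4. 4⁻¹ ≡ 22 (mod 29), so λ ≡ 11·22 ≡ 10.
  x = λ² - 17 - 17 = 100 - 34 ≡ 8; y = λ·(17 - 8) - 2 ≡ 1. → (8, 1)
3P: (8, 1) + (17, 2). λ = (2 - 1)/(17 - 8) ≡ 1/9 mod 29. 9⁻¹ ≡ 13 (mod 29), so λ ≡ 13.
  x = λ² - 8 - 17 = 169 - 25 ≡ 28; y = λ·(8 - 28) - 1 ≡ 0. → (28, 0)
4P: (28, 0) + (17, 2). λ = (2 - 0)/(17 - 28) ≡ 2/18 mod 29. 18⁻¹ ≡ 21 (mod 29), so λ ≡ 13.
  x = λ² - 28 - 17 = 169 - 45 ≡ 8; y = λ·(28 - 8) - 0 ≡ 28. → (8, 28)

(8, 28)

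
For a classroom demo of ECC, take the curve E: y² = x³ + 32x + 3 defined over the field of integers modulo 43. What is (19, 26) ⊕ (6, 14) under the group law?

(19, 26) + (6, 14). λ = (14 - 26)/(6 - 19) ≡ 31/30 mod 43. 30⁻¹ ≡ 33 (mod 43) since 30·33 = 990 ≡ 1, so λ ≡ 34.
  x = λ² - 19 - 6 = 1156 - 25 ≡ 13; y = λ·(19 - 13) - 26 ≡ 6. → (13, 6)

(13, 6)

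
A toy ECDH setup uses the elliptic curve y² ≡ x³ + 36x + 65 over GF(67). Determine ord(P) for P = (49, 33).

2P: tangent at (49, 33): λ = (3·49² + 36)/(2·33) ≡ 3/66. 66⁻¹ ≡ 66 (mod 67) since 66·66 = 4356 ≡ 1, so λ ≡ 3·66 ≡ 64.
  x = λ² - 49 - 49 = 4096 - 98 ≡ 45; y = λ·(49 - 45) - 33 ≡ 22. → (45, 22)
3P: (45, 22) + (49, 33). λ = (33 - 22)/(49 - 45) ≡ 11/4 mod 67. 4⁻¹ ≡ 17 (mod 67), so λ ≡ 53.
  x = λ² - 45 - 49 = 2809 - 94 ≡ 35; y = λ·(45 - 35) - 22 ≡ 39. → (35, 39)
4P: (35, 39) + (49, 33). λ = (33 - 39)/(49 - 35) ≡ 61/14 mod 67. 14⁻¹ ≡ 24 (mod 67) since 14·24 = 336 ≡ 1, so λ ≡ 57.
  x = λ² - 35 - 49 = 3249 - 84 ≡ 16; y = λ·(35 - 16) - 39 ≡ 39. → (16, 39)
5P: (16, 39) + (49, 33). λ = (33 - 39)/(49 - 16) ≡ 61/33 mod 67. 33⁻¹ ≡ 65 (mod 67), so λ ≡ 12.
  x = λ² - 16 - 49 = 144 - 65 ≡ 12; y = λ·(16 - 12) - 39 ≡ 9. → (12, 9)
6P: (12, 9) + (49, 33). λ = (33 - 9)/(49 - 12) ≡ 24/37 mod 67. 37⁻¹ ≡ 29 (mod 67) since 37·29 = 1073 ≡ 1, so λ ≡ 26.
  x = λ² - 12 - 49 = 676 - 61 ≡ 12; y = λ·(12 - 12) - 9 ≡ 58. → (12, 58)
7P: (12, 58) + (49, 33). λ = (33 - 58)/(49 - 12) ≡ 42/37 mod 67. 37⁻¹ ≡ 29 (mod 67), so λ ≡ 12.
  x = λ² - 12 - 49 = 144 - 61 ≡ 16; y = λ·(12 - 16) - 58 ≡ 28. → (16, 28)
8P: (16, 28) + (49, 33). λ = (33 - 28)/(49 - 16) ≡ 5/33 mod 67. 33⁻¹ ≡ 65 (mod 67), so λ ≡ 57.
  x = λ² - 16 - 49 = 3249 - 65 ≡ 35; y = λ·(16 - 35) - 28 ≡ 28. → (35, 28)
9P: (35, 28) + (49, 33). λ = (33 - 28)/(49 - 35) ≡ 5/14 mod 67. 14⁻¹ ≡ 24 (mod 67) since 14·24 = 336 ≡ 1, so λ ≡ 53.
  x = λ² - 35 - 49 = 2809 - 84 ≡ 45; y = λ·(35 - 45) - 28 ≡ 45. → (45, 45)
10P: (45, 45) + (49, 33). λ = (33 - 45)/(49 - 45) ≡ 55/4 mod 67. 4⁻¹ ≡ 17 (mod 67), so λ ≡ 64.
  x = λ² - 45 - 49 = 4096 - 94 ≡ 49; y = λ·(45 - 49) - 45 ≡ 34. → (49, 34)
11P: (49, 34) + (49, 33): same x and y₁ ≡ -y₂, so the sum is the point at infinity.
11P = the point at infinity, so the order is 11.

11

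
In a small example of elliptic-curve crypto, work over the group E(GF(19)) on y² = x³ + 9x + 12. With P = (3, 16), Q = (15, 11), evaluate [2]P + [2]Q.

First 2P:
Repeated addition: build up to 2P.
2P: tangent at (3, 16): λ = (3·3² + 9)/(2·16) ≡ 17/13. 13⁻¹ ≡ 3 (mod 19), so λ ≡ 17·3 ≡ 13.
  x = λ² - 3 - 3 = 169 - 6 ≡ 11; y = λ·(3 - 11) - 16 ≡ 13. → (11, 13)
2P = (11, 13).
Next 2Q:
Repeated addition: build up to 2Q.
2Q: tangent at (15, 11): λ = (3·15² + 9)/(2·11) ≡ 0/3. 3⁻¹ ≡ 13 (mod 19) since 3·13 = 39 ≡ 1, so λ ≡ 0·13 ≡ 0.
  x = λ² - 15 - 15 = 0 - 30 ≡ 8; y = λ·(15 - 8) - 11 ≡ 8. → (8, 8)
2Q = (8, 8).
Finally 2P + 2Q:
(11, 13) + (8, 8). λ = (8 - 13)/(8 - 11) ≡ 14/16 mod 19. 16⁻¹ ≡ 6 (mod 19), so λ ≡ 8.
  x = λ² - 11 - 8 = 64 - 19 ≡ 7; y = λ·(11 - 7) - 13 ≡ 0. → (7, 0)

(7, 0)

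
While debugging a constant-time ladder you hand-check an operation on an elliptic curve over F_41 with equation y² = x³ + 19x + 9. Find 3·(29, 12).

Write G = (29, 12).
Repeated addition: build up to 3G.
2G: tangent at (29, 12): λ = (3·29² + 19)/(2·12) ≡ 0/24. 24⁻¹ ≡ 12 (mod 41), so λ ≡ 0·12 ≡ 0.
  x = λ² - 29 - 29 = 0 - 58 ≡ 24; y = λ·(29 - 24) - 12 ≡ 29. → (24, 29)
3G: (24, 29) + (29, 12). λ = (12 - 29)/(29 - 24) ≡ 24/5 mod 41. 5⁻¹ ≡ 33 (mod 41), so λ ≡ 13.
  x = λ² - 24 - 29 = 169 - 53 ≡ 34; y = λ·(24 - 34) - 29 ≡ 5. → (34, 5)

(34, 5)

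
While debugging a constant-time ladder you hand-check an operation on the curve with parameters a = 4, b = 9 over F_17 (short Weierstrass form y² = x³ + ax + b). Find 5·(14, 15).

(14, 2)

Write P = (14, 15).
Repeated addition: build up to 5P.
2P: tangent at (14, 15): λ = (3·14² + 4)/(2·15) ≡ 14/13. 13⁻¹ ≡ 4 (mod 17), so λ ≡ 14·4 ≡ 5.
  x = λ² - 14 - 14 = 25 - 28 ≡ 14; y = λ·(14 - 14) - 15 ≡ 2. → (14, 2)
3P: (14, 2) + (14, 15): same x and y₁ ≡ -y₂, so the sum is O.
4P: O + (14, 15) = (14, 15) (identity).
5P: tangent at (14, 15): λ = (3·14² + 4)/(2·15) ≡ 14/13. 13⁻¹ ≡ 4 (mod 17), so λ ≡ 14·4 ≡ 5.
  x = λ² - 14 - 14 = 25 - 28 ≡ 14; y = λ·(14 - 14) - 15 ≡ 2. → (14, 2)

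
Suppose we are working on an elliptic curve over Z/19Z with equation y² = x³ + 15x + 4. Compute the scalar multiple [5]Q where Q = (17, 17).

(2, 17)

Double-and-add on 5 = (101)₂. Start with Q = (17, 17) for the leading 1-bit.
double: tangent at (17, 17): λ = (3·17² + 15)/(2·17) ≡ 8/15. 15⁻¹ ≡ 14 (mod 19), so λ ≡ 8·14 ≡ 17.
  x = λ² - 17 - 17 = 289 - 34 ≡ 8; y = λ·(17 - 8) - 17 ≡ 3. → (8, 3)
double: tangent at (8, 3): λ = (3·8² + 15)/(2·3) ≡ 17/6. 6⁻¹ ≡ 16 (mod 19) since 6·16 = 96 ≡ 1, so λ ≡ 17·16 ≡ 6.
  x = λ² - 8 - 8 = 36 - 16 ≡ 1; y = λ·(8 - 1) - 3 ≡ 1. → (1, 1)
add Q: (1, 1) + (17, 17). λ = (17 - 1)/(17 - 1) ≡ 16/16 mod 19. 16⁻¹ ≡ 6 (mod 19), so λ ≡ 1.
  x = λ² - 1 - 17 = 1 - 18 ≡ 2; y = λ·(1 - 2) - 1 ≡ 17. → (2, 17)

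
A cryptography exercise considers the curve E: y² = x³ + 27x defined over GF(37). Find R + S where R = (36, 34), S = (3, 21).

(34, 15)

(36, 34) + (3, 21). λ = (21 - 34)/(3 - 36) ≡ 24/4 mod 37. 4⁻¹ ≡ 28 (mod 37) since 4·28 = 112 ≡ 1, so λ ≡ 6.
  x = λ² - 36 - 3 = 36 - 39 ≡ 34; y = λ·(36 - 34) - 34 ≡ 15. → (34, 15)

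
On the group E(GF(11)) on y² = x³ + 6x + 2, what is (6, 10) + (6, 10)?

tangent at (6, 10): λ = (3·6² + 6)/(2·10) ≡ 4/9. 9⁻¹ ≡ 5 (mod 11), so λ ≡ 4·5 ≡ 9.
  x = λ² - 6 - 6 = 81 - 12 ≡ 3; y = λ·(6 - 3) - 10 ≡ 6. → (3, 6)

(3, 6)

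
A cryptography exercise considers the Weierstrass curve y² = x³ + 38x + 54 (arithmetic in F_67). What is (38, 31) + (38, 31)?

tangent at (38, 31): λ = (3·38² + 38)/(2·31) ≡ 15/62. 62⁻¹ ≡ 40 (mod 67), so λ ≡ 15·40 ≡ 64.
  x = λ² - 38 - 38 = 4096 - 76 ≡ 0; y = λ·(38 - 0) - 31 ≡ 56. → (0, 56)

(0, 56)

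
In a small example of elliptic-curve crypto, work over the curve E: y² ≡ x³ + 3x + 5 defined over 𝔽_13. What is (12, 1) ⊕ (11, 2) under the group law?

(12, 1) + (11, 2). λ = (2 - 1)/(11 - 12) ≡ 1/12 mod 13. 12⁻¹ ≡ 12 (mod 13) since 12·12 = 144 ≡ 1, so λ ≡ 12.
  x = λ² - 12 - 11 = 144 - 23 ≡ 4; y = λ·(12 - 4) - 1 ≡ 4. → (4, 4)

(4, 4)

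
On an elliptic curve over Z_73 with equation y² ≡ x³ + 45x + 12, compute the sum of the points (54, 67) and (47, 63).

(54, 67) + (47, 63). λ = (63 - 67)/(47 - 54) ≡ 69/66 mod 73. 66⁻¹ ≡ 52 (mod 73) since 66·52 = 3432 ≡ 1, so λ ≡ 11.
  x = λ² - 54 - 47 = 121 - 101 ≡ 20; y = λ·(54 - 20) - 67 ≡ 15. → (20, 15)

(20, 15)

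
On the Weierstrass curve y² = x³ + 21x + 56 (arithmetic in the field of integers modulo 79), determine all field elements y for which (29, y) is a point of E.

13, 66

x³ + 21x + 56 = 25054 ≡ 11 (mod 79).
Square roots of 11 mod 79: 13 and 66 (since 13² = 169 ≡ 11).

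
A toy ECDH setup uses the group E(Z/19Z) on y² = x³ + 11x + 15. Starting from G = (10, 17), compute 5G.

(8, 11)

Repeated addition: build up to 5G.
2G: tangent at (10, 17): λ = (3·10² + 11)/(2·17) ≡ 7/15. 15⁻¹ ≡ 14 (mod 19) since 15·14 = 210 ≡ 1, so λ ≡ 7·14 ≡ 3.
  x = λ² - 10 - 10 = 9 - 20 ≡ 8; y = λ·(10 - 8) - 17 ≡ 8. → (8, 8)
3G: (8, 8) + (10, 17). λ = (17 - 8)/(10 - 8) ≡ 9/2 mod 19. 2⁻¹ ≡ 10 (mod 19), so λ ≡ 14.
  x = λ² - 8 - 10 = 196 - 18 ≡ 7; y = λ·(8 - 7) - 8 ≡ 6. → (7, 6)
4G: (7, 6) + (10, 17). λ = (17 - 6)/(10 - 7) ≡ 11/3 mod 19. 3⁻¹ ≡ 13 (mod 19), so λ ≡ 10.
  x = λ² - 7 - 10 = 100 - 17 ≡ 7; y = λ·(7 - 7) - 6 ≡ 13. → (7, 13)
5G: (7, 13) + (10, 17). λ = (17 - 13)/(10 - 7) ≡ 4/3 mod 19. 3⁻¹ ≡ 13 (mod 19), so λ ≡ 14.
  x = λ² - 7 - 10 = 196 - 17 ≡ 8; y = λ·(7 - 8) - 13 ≡ 11. → (8, 11)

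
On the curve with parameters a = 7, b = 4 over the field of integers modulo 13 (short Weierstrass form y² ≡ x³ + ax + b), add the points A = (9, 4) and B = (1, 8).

(9, 4) + (1, 8). λ = (8 - 4)/(1 - 9) ≡ 4/5 mod 13. 5⁻¹ ≡ 8 (mod 13), so λ ≡ 6.
  x = λ² - 9 - 1 = 36 - 10 ≡ 0; y = λ·(9 - 0) - 4 ≡ 11. → (0, 11)

(0, 11)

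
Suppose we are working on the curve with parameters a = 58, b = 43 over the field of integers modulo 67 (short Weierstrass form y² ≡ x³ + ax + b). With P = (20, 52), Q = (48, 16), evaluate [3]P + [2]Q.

(5, 18)

First 3P:
Repeated addition: build up to 3P.
2P: tangent at (20, 52): λ = (3·20² + 58)/(2·52) ≡ 52/37. 37⁻¹ ≡ 29 (mod 67), so λ ≡ 52·29 ≡ 34.
  x = λ² - 20 - 20 = 1156 - 40 ≡ 44; y = λ·(20 - 44) - 52 ≡ 3. → (44, 3)
3P: (44, 3) + (20, 52). λ = (52 - 3)/(20 - 44) ≡ 49/43 mod 67. 43⁻¹ ≡ 53 (mod 67) since 43·53 = 2279 ≡ 1, so λ ≡ 51.
  x = λ² - 44 - 20 = 2601 - 64 ≡ 58; y = λ·(44 - 58) - 3 ≡ 20. → (58, 20)
3P = (58, 20).
Next 2Q:
Repeated addition: build up to 2Q.
2Q: tangent at (48, 16): λ = (3·48² + 58)/(2·16) ≡ 2/32. 32⁻¹ ≡ 44 (mod 67), so λ ≡ 2·44 ≡ 21.
  x = λ² - 48 - 48 = 441 - 96 ≡ 10; y = λ·(48 - 10) - 16 ≡ 45. → (10, 45)
2Q = (10, 45).
Finally 3P + 2Q:
(58, 20) + (10, 45). λ = (45 - 20)/(10 - 58) ≡ 25/19 mod 67. 19⁻¹ ≡ 60 (mod 67), so λ ≡ 26.
  x = λ² - 58 - 10 = 676 - 68 ≡ 5; y = λ·(58 - 5) - 20 ≡ 18. → (5, 18)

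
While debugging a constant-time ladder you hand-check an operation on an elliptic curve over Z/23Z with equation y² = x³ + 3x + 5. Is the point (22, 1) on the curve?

yes

y² = 1² ≡ 1; x³ + 3x + 5 = 10719 ≡ 1 (mod 23). 1 = 1.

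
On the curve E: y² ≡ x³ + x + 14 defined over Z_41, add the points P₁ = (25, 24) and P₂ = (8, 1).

(25, 24) + (8, 1). λ = (1 - 24)/(8 - 25) ≡ 18/24 mod 41. 24⁻¹ ≡ 12 (mod 41), so λ ≡ 11.
  x = λ² - 25 - 8 = 121 - 33 ≡ 6; y = λ·(25 - 6) - 24 ≡ 21. → (6, 21)

(6, 21)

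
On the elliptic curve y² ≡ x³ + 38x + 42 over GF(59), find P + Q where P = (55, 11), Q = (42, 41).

(56, 14)

(55, 11) + (42, 41). λ = (41 - 11)/(42 - 55) ≡ 30/46 mod 59. 46⁻¹ ≡ 9 (mod 59) since 46·9 = 414 ≡ 1, so λ ≡ 34.
  x = λ² - 55 - 42 = 1156 - 97 ≡ 56; y = λ·(55 - 56) - 11 ≡ 14. → (56, 14)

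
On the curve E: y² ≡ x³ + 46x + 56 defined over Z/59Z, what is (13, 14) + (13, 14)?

(58, 56)

tangent at (13, 14): λ = (3·13² + 46)/(2·14) ≡ 22/28. 28⁻¹ ≡ 19 (mod 59) since 28·19 = 532 ≡ 1, so λ ≡ 22·19 ≡ 5.
  x = λ² - 13 - 13 = 25 - 26 ≡ 58; y = λ·(13 - 58) - 14 ≡ 56. → (58, 56)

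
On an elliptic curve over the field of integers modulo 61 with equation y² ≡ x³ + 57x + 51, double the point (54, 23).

tangent at (54, 23): λ = (3·54² + 57)/(2·23) ≡ 21/46. 46⁻¹ ≡ 4 (mod 61), so λ ≡ 21·4 ≡ 23.
  x = λ² - 54 - 54 = 529 - 108 ≡ 55; y = λ·(54 - 55) - 23 ≡ 15. → (55, 15)

(55, 15)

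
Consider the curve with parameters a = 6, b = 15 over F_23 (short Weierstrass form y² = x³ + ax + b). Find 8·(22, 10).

(21, 15)

Write P = (22, 10).
Repeated addition: build up to 8P.
2P: tangent at (22, 10): λ = (3·22² + 6)/(2·10) ≡ 9/20. 20⁻¹ ≡ 15 (mod 23), so λ ≡ 9·15 ≡ 20.
  x = λ² - 22 - 22 = 400 - 44 ≡ 11; y = λ·(22 - 11) - 10 ≡ 3. → (11, 3)
3P: (11, 3) + (22, 10). λ = (10 - 3)/(22 - 11) ≡ 7/11 mod 23. 11⁻¹ ≡ 21 (mod 23), so λ ≡ 9.
  x = λ² - 11 - 22 = 81 - 33 ≡ 2; y = λ·(11 - 2) - 3 ≡ 9. → (2, 9)
4P: (2, 9) + (22, 10). λ = (10 - 9)/(22 - 2) ≡ 1/20 mod 23. 20⁻¹ ≡ 15 (mod 23), so λ ≡ 15.
  x = λ² - 2 - 22 = 225 - 24 ≡ 17; y = λ·(2 - 17) - 9 ≡ 19. → (17, 19)
5P: (17, 19) + (22, 10). λ = (10 - 19)/(22 - 17) ≡ 14/5 mod 23. 5⁻¹ ≡ 14 (mod 23), so λ ≡ 12.
  x = λ² - 17 - 22 = 144 - 39 ≡ 13; y = λ·(17 - 13) - 19 ≡ 6. → (13, 6)
6P: (13, 6) + (22, 10). λ = (10 - 6)/(22 - 13) ≡ 4/9 mod 23. 9⁻¹ ≡ 18 (mod 23), so λ ≡ 3.
  x = λ² - 13 - 22 = 9 - 35 ≡ 20; y = λ·(13 - 20) - 6 ≡ 19. → (20, 19)
7P: (20, 19) + (22, 10). λ = (10 - 19)/(22 - 20) ≡ 14/2 mod 23. 2⁻¹ ≡ 12 (mod 23), so λ ≡ 7.
  x = λ² - 20 - 22 = 49 - 42 ≡ 7; y = λ·(20 - 7) - 19 ≡ 3. → (7, 3)
8P: (7, 3) + (22, 10). λ = (10 - 3)/(22 - 7) ≡ 7/15 mod 23. 15⁻¹ ≡ 20 (mod 23), so λ ≡ 2.
  x = λ² - 7 - 22 = 4 - 29 ≡ 21; y = λ·(7 - 21) - 3 ≡ 15. → (21, 15)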